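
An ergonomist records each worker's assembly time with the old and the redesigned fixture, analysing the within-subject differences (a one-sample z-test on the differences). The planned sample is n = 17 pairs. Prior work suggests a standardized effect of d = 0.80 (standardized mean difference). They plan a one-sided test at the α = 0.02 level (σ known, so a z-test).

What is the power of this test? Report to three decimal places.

Power ≈ 0.893

Noncentrality parameter: δ = d·√n = 0.80 × √17 = 3.2985
One-sided α = 0.02 → critical value z_{0.02} = 2.054.
Power = Φ(δ − 2.054) = Φ(1.245) = 0.8934.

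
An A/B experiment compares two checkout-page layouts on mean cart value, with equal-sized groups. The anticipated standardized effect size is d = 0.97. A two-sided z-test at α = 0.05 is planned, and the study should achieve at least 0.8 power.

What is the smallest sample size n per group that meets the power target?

For power 0.8 need Φ(δ − z_{0.025}) = 0.8, so δ = z_{0.025} + z_{0.20} = 1.960 + 0.842 = 2.802.
(The Φ(−δ − z_{α/2}) term is vanishingly small for δ > 0 and is dropped in the standard sample-size formula.)
δ = d·√(n/2) ⇒ n = 2(δ/d)² = 2 × (2.802 / 0.97)² = 16.68.
Round up to the next whole unit.

n = 17 per group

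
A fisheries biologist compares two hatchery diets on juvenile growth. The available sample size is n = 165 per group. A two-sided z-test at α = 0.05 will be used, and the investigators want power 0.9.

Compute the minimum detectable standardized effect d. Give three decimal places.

d ≈ 0.357

Required noncentrality: δ = z_{0.025} + z_{0.10} = 1.960 + 1.282 = 3.242.
(The second rejection-region term Φ(−δ − z_{α/2}) is negligible and dropped.)
δ = d·√(n/2) ⇒ d = δ/√(n/2) = 3.242/√(165/2) = 0.3569.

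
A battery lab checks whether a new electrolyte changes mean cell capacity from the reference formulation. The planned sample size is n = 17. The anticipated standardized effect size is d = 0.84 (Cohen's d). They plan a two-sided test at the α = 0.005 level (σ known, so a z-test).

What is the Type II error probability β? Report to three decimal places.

Noncentrality parameter: λ = d·√n = 0.84 × √17 = 3.4634
Two-sided α = 0.005 → critical value z_{0.0025} = 2.807.
Power = Φ(λ − 2.807) + Φ(−λ − 2.807) = Φ(0.656) + Φ(-6.270) = 0.7442 + 0.0000 = 0.7442.
Type II error: β = 1 − power = 1 − 0.7442 = 0.2558.

β ≈ 0.256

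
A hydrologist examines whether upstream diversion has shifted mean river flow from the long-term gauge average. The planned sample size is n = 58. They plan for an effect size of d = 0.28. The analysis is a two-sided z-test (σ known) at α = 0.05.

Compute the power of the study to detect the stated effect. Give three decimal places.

Power ≈ 0.568

Noncentrality parameter: δ = d·√n = 0.28 × √58 = 2.1324
Two-sided α = 0.05 → critical value z_{0.025} = 1.960.
Power = Φ(δ − 1.960) + Φ(−δ − 1.960) = Φ(0.172) + Φ(-4.092) = 0.5685 + 0.0000 = 0.5685.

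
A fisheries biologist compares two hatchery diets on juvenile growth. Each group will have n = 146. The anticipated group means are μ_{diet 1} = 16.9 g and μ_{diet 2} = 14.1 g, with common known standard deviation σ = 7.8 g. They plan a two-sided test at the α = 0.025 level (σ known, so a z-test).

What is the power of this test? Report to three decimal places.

Standardized effect: d = |μ_{diet 1} − μ_{diet 2}| / σ = |16.9 − 14.1| / 7.8 = 0.3590
Noncentrality parameter: δ = d·√(n/2) = 0.3590 × √(146/2) = 3.0671
Critical value for a two-sided test at α = 0.025: z_{α/2} = 2.241.
Power = Φ(δ − 2.241) + Φ(−δ − 2.241) = Φ(0.826) + Φ(-5.308) = 0.7955 + 0.0000 = 0.7955.

Power ≈ 0.796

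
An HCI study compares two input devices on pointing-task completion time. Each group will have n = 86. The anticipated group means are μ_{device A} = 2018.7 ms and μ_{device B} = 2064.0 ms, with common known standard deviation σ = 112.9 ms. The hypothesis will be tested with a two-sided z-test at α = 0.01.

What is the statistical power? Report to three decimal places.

Power ≈ 0.522

Standardized effect: d = |μ_{device A} − μ_{device B}| / σ = |2018.7 − 2064.0| / 112.9 = 0.4012
Noncentrality parameter: δ = d·√(n/2) = 0.4012 × √(86/2) = 2.6311
Critical value for a two-sided test at α = 0.01: z_{α/2} = 2.576.
Power = Φ(δ − 2.576) + Φ(−δ − 2.576) = Φ(0.055) + Φ(-5.207) = 0.5220 + 0.0000 = 0.5220.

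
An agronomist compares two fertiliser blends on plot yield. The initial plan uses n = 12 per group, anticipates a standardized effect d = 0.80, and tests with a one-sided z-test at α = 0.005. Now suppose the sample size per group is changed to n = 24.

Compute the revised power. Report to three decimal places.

Power ≈ 0.577

With n = 24 per group: δ = d·√(n/2) = 0.80 × √(24/2) = 2.7713. Critical value z_{0.005} = 2.576.
Revised power = P(Z > 2.576 − δ) = Φ(0.195) = 0.5775.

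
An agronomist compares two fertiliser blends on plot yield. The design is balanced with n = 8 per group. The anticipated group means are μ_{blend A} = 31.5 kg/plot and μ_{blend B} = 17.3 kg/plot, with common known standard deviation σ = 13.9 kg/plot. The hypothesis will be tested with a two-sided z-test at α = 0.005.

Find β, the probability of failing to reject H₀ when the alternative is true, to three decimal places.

β ≈ 0.778

Standardized effect: d = |μ_{blend A} − μ_{blend B}| / σ = |31.5 − 17.3| / 13.9 = 1.0216
Noncentrality parameter: δ = d·√(n/2) = 1.0216 × √(8/2) = 2.0432
Two-sided α = 0.005 → critical value z_{0.0025} = 2.807.
Power = Φ(δ − 2.807) + Φ(−δ − 2.807) = Φ(-0.764) + Φ(-4.850) = 0.2225 + 0.0000 = 0.2225.
Type II error: β = 1 − power = 1 − 0.2225 = 0.7775.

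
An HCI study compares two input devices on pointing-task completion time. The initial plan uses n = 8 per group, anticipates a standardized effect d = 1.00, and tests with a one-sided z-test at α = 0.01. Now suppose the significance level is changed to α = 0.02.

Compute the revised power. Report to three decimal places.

δ = d·√(n/2) = 1.00 × √(8/2) = 2.0000 (unchanged). New critical value: z_{0.02} = 2.054.
Revised power = Φ(δ − 2.054) = Φ(-0.054) = 0.4786.

Power ≈ 0.479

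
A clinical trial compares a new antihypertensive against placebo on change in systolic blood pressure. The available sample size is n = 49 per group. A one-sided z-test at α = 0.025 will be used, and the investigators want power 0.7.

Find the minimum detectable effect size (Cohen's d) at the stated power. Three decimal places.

d ≈ 0.502

Need Φ(δ − 1.960) = 0.7, so δ = 1.960 + 0.524 = 2.484.
δ = d·√(n/2) ⇒ d = δ/√(n/2) = 2.484/√(49/2) = 0.5019.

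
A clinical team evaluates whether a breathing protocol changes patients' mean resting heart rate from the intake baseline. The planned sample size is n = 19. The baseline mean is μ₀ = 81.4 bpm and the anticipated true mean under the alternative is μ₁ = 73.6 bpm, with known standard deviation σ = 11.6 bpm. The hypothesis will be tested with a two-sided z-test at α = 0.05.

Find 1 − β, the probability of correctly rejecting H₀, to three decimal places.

Power ≈ 0.834

Standardized effect: d = |μ₁ − μ₀| / σ = |73.6 − 81.4| / 11.6 = 0.6724
Noncentrality parameter: δ = d·√n = 0.6724 × √19 = 2.9310
Two-sided α = 0.05 → critical value z_{0.025} = 1.960.
Power = Φ(δ − 1.960) + Φ(−δ − 1.960) = Φ(0.971) + Φ(-4.891) = 0.8342 + 0.0000 = 0.8342.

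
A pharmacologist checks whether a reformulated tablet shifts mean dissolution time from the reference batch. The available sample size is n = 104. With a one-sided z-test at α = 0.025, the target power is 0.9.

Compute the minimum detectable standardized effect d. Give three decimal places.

Need Φ(δ − 1.960) = 0.9, so δ = 1.960 + 1.282 = 3.242.
δ = d·√n ⇒ d = δ/√n = 3.242/√104 = 0.3179.

d ≈ 0.318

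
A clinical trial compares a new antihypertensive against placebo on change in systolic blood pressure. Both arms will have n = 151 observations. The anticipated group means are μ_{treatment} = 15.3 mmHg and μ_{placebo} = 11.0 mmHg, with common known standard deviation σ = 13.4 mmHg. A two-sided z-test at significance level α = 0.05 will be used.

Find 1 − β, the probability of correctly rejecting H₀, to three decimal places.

Standardized effect: d = |μ_{treatment} − μ_{placebo}| / σ = |15.3 − 11.0| / 13.4 = 0.3209
Noncentrality parameter: δ = d·√(n/2) = 0.3209 × √(151/2) = 2.7883
Critical value for a two-sided test at α = 0.05: z_{α/2} = 1.960.
Power = Φ(δ − 1.960) + Φ(−δ − 1.960) = Φ(0.828) + Φ(-4.748) = 0.7963 + 0.0000 = 0.7963.

Power ≈ 0.796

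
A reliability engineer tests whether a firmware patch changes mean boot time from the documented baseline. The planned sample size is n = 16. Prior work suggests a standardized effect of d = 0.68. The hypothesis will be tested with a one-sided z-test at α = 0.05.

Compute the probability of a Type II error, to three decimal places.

Noncentrality parameter: δ = d·√n = 0.68 × √16 = 2.7200
One-sided α = 0.05 → critical value z_{0.05} = 1.645.
Power = Φ(δ − 1.645) = Φ(1.075) = 0.8588.
Type II error: β = 1 − power = 1 − 0.8588 = 0.1412.

β ≈ 0.141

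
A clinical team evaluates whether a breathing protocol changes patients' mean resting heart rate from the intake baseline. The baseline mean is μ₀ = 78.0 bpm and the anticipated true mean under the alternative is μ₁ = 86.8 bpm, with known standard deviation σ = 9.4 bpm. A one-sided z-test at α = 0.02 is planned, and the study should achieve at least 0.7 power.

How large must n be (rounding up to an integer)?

n = 8

Standardized effect: d = |μ₁ − μ₀| / σ = |86.8 − 78.0| / 9.4 = 0.9362
Set Φ(δ − 2.054) = 0.7; then δ − 2.054 = Φ⁻¹(0.7) = 0.524, giving δ = 2.578.
δ = d·√n ⇒ n = (δ/d)² = (2.578 / 0.9362)² = 7.58.
Rounding up, n = 8.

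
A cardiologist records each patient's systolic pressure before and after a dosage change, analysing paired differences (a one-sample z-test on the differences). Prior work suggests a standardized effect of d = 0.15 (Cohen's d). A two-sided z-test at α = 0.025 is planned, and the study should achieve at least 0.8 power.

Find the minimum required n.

n = 423

For power 0.8 need Φ(δ − z_{0.0125}) = 0.8, so δ = z_{0.0125} + z_{0.20} = 2.241 + 0.842 = 3.083.
(Ignoring the negligible lower-tail rejection probability gives the usual closed-form inversion.)
δ = d·√n ⇒ n = (δ/d)² = (3.083 / 0.15)² = 422.45.
Round up to the next whole unit.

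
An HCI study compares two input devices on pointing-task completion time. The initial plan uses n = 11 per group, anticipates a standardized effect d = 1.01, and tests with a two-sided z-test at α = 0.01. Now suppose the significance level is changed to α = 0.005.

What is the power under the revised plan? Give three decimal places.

δ = d·√(n/2) = 1.01 × √(11/2) = 2.3687 (unchanged). New critical value: z_{0.0025} = 2.807.
Revised power = Φ(δ − 2.807) + Φ(−δ − 2.807) = Φ(-0.438) + Φ(-5.176) = 0.3306 + 0.0000 = 0.3306.

Power ≈ 0.331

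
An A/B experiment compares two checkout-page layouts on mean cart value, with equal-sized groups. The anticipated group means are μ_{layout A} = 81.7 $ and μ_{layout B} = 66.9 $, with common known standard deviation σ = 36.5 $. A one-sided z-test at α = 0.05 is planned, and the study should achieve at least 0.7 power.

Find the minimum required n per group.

Standardized effect: d = |μ_{layout A} − μ_{layout B}| / σ = |81.7 − 66.9| / 36.5 = 0.4055
For power 0.7 need Φ(δ − z_{0.05}) = 0.7, so δ = z_{0.05} + z_{0.30} = 1.645 + 0.524 = 2.169.
δ = d·√(n/2) ⇒ n = 2(δ/d)² = 2 × (2.169 / 0.4055)² = 57.24.
Rounding up, n = 58 per group.

n = 58 per group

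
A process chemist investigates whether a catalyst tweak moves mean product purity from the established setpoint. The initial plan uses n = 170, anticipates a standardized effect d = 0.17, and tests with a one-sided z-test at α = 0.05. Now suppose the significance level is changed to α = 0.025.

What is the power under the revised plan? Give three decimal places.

δ = d·√n = 0.17 × √170 = 2.2165 (unchanged). New critical value: z_{0.025} = 1.960.
Revised power = Φ(δ − 1.960) = Φ(0.257) = 0.6012.

Power ≈ 0.601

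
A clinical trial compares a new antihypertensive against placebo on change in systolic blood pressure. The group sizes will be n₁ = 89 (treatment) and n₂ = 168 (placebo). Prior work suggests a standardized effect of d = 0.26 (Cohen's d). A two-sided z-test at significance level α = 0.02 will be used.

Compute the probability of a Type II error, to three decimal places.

Noncentrality parameter: δ = d / √(1/n₁ + 1/n₂) = 0.26 / √(1/89 + 1/168) = 1.9832
Critical value for a two-sided test at α = 0.02: z_{α/2} = 2.326.
Power = Φ(δ − 2.326) + Φ(−δ − 2.326) = Φ(-0.343) + Φ(-4.310) = 0.3657 + 0.0000 = 0.3657.
Type II error: β = 1 − power = 1 − 0.3657 = 0.6343.

β ≈ 0.634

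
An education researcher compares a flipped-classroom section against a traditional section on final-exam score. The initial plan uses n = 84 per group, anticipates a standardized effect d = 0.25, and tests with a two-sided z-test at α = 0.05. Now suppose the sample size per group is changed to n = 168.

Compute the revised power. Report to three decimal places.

With n = 168 per group: δ = d·√(n/2) = 0.25 × √(168/2) = 2.2913. Critical value z_{0.025} = 1.960.
Revised power = Φ(δ − 1.960) + Φ(−δ − 1.960) = Φ(0.331) + Φ(-4.251) = 0.6298 + 0.0000 = 0.6298.

Power ≈ 0.630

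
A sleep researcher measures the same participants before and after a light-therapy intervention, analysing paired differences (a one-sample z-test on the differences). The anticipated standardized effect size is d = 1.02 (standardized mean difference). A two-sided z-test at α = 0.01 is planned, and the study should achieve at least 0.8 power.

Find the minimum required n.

n = 12

Set Φ(δ − 2.576) = 0.8; then δ − 2.576 = Φ⁻¹(0.8) = 0.842, giving δ = 3.417.
(For δ > 0 the lower-tail rejection region contributes negligibly to power, so the one-term inversion is standard.)
δ = d·√n ⇒ n = (δ/d)² = (3.417 / 1.02)² = 11.23.
Round up to the next whole unit.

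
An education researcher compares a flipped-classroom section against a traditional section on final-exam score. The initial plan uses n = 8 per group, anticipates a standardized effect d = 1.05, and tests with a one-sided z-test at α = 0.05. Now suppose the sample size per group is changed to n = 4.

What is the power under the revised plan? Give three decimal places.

Power ≈ 0.436

With n = 4 per group: δ = d·√(n/2) = 1.05 × √(4/2) = 1.4849. Critical value z_{0.05} = 1.645.
Revised power = P(Z > 1.645 − δ) = Φ(-0.160) = 0.4365.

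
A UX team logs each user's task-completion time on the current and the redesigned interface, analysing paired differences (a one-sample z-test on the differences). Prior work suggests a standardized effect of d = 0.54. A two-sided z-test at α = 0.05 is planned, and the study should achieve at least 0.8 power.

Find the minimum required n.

n = 27

For power 0.8 need Φ(δ − z_{0.025}) = 0.8, so δ = z_{0.025} + z_{0.20} = 1.960 + 0.842 = 2.802.
(Ignoring the negligible lower-tail rejection probability gives the usual closed-form inversion.)
δ = d·√n ⇒ n = (δ/d)² = (2.802 / 0.54)² = 26.92.
Rounding up, n = 27.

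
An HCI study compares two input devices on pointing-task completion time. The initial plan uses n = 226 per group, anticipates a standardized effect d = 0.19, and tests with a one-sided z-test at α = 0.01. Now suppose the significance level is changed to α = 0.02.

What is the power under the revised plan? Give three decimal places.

δ = d·√(n/2) = 0.19 × √(226/2) = 2.0197 (unchanged). New critical value: z_{0.02} = 2.054.
Revised power = P(Z > 2.054 − δ) = Φ(-0.034) = 0.4864.

Power ≈ 0.486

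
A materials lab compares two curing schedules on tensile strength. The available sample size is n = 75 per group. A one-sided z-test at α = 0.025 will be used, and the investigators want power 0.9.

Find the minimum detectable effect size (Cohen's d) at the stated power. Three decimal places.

d ≈ 0.529

Need Φ(δ − 1.960) = 0.9, so δ = 1.960 + 1.282 = 3.242.
δ = d·√(n/2) ⇒ d = δ/√(n/2) = 3.242/√(75/2) = 0.5293.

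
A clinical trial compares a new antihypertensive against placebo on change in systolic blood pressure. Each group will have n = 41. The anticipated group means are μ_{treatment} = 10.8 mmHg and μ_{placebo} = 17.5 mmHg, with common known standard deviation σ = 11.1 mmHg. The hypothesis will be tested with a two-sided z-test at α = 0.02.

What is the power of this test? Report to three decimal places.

Standardized effect: d = |μ_{treatment} − μ_{placebo}| / σ = |10.8 − 17.5| / 11.1 = 0.6036
Noncentrality parameter: δ = d·√(n/2) = 0.6036 × √(41/2) = 2.7329
Two-sided α = 0.02 → critical value z_{0.01} = 2.326.
Power = Φ(δ − 2.326) + Φ(−δ − 2.326) = Φ(0.407) + Φ(-5.059) = 0.6578 + 0.0000 = 0.6578.

Power ≈ 0.658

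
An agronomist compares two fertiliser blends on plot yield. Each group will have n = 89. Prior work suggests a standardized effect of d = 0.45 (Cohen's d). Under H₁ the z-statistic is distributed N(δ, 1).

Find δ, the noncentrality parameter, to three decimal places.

δ ≈ 3.002

δ = d·√(n/2) = 0.45 × √(89/2) = 3.0019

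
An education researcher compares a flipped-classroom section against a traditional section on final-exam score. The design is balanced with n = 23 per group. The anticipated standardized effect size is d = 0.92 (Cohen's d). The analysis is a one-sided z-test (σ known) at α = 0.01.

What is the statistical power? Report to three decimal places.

Noncentrality parameter: δ = d·√(n/2) = 0.92 × √(23/2) = 3.1199
Critical value for a one-sided test at α = 0.01: z_α = 2.326.
Power = Φ(δ − 2.326) = Φ(0.794) = 0.7863.

Power ≈ 0.786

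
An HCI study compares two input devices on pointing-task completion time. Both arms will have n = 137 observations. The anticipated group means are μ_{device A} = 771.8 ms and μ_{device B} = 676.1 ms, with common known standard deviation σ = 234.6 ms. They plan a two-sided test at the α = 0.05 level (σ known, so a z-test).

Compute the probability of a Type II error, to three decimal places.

β ≈ 0.078

Standardized effect: d = |μ_{device A} − μ_{device B}| / σ = |771.8 − 676.1| / 234.6 = 0.4079
Noncentrality parameter: δ = d·√(n/2) = 0.4079 × √(137/2) = 3.3762
Two-sided α = 0.05 → critical value z_{0.025} = 1.960.
Power = Φ(δ − 1.960) + Φ(−δ − 1.960) = Φ(1.416) + Φ(-5.336) = 0.9216 + 0.0000 = 0.9216.
Type II error: β = 1 − power = 1 − 0.9216 = 0.0784.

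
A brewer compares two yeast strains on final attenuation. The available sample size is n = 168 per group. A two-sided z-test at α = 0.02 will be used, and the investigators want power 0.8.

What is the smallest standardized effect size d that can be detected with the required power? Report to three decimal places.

Need Φ(δ − 2.326) = 0.8, so δ = 2.326 + 0.842 = 3.168.
(Lower-tail contribution to power is negligible for δ > 0.)
δ = d·√(n/2) ⇒ d = δ/√(n/2) = 3.168/√(168/2) = 0.3457.

d ≈ 0.346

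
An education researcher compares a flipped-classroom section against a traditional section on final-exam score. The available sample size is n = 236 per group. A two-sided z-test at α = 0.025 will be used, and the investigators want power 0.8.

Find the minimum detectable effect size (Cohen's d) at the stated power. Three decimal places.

Required noncentrality: δ = z_{0.0125} + z_{0.20} = 2.241 + 0.842 = 3.083.
(The second rejection-region term Φ(−δ − z_{α/2}) is negligible and dropped.)
δ = d·√(n/2) ⇒ d = δ/√(n/2) = 3.083/√(236/2) = 0.2838.

d ≈ 0.284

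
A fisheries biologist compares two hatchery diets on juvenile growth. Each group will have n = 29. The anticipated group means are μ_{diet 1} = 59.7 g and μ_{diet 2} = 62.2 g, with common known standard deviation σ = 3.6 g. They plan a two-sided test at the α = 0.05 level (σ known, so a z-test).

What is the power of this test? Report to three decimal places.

Standardized effect: d = |μ_{diet 1} − μ_{diet 2}| / σ = |59.7 − 62.2| / 3.6 = 0.6944
Noncentrality parameter: δ = d·√(n/2) = 0.6944 × √(29/2) = 2.6444
Critical value for a two-sided test at α = 0.05: z_{α/2} = 1.960.
Power = Φ(δ − 1.960) + Φ(−δ − 1.960) = Φ(0.684) + Φ(-4.604) = 0.7531 + 0.0000 = 0.7531.

Power ≈ 0.753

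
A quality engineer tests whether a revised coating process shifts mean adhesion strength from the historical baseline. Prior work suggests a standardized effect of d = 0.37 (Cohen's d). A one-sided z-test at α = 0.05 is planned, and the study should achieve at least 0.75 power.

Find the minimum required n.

n = 40

For power 0.75 need Φ(δ − z_{0.05}) = 0.75, so δ = z_{0.05} + z_{0.25} = 1.645 + 0.674 = 2.319.
δ = d·√n ⇒ n = (δ/d)² = (2.319 / 0.37)² = 39.29.
Round up to the next whole unit.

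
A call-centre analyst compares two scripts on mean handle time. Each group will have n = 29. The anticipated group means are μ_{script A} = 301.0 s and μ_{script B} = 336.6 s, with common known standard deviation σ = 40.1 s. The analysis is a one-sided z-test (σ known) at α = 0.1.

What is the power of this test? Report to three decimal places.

Standardized effect: d = |μ_{script A} − μ_{script B}| / σ = |301.0 − 336.6| / 40.1 = 0.8878
Noncentrality parameter: δ = d·√(n/2) = 0.8878 × √(29/2) = 3.3806
Critical value for a one-sided test at α = 0.1: z_α = 1.282.
Power = Φ(δ − 1.282) = Φ(2.099) = 0.9821.

Power ≈ 0.982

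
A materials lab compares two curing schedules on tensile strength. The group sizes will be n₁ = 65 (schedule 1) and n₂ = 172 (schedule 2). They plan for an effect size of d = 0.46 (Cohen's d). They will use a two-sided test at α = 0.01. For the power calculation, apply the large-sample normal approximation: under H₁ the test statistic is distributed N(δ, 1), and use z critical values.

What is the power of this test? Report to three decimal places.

Noncentrality parameter: δ = d / √(1/n₁ + 1/n₂) = 0.46 / √(1/65 + 1/172) = 3.1594
Critical value for a two-sided test at α = 0.01: z_{α/2} = 2.576.
Power = Φ(δ − 2.576) + Φ(−δ − 2.576) = Φ(0.584) + Φ(-5.735) = 0.7202 + 0.0000 = 0.7202.

Power ≈ 0.720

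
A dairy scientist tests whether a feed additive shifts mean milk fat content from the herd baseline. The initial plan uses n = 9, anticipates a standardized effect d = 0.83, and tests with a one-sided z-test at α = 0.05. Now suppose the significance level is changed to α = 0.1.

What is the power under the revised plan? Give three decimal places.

δ = d·√n = 0.83 × √9 = 2.4900 (unchanged). New critical value: z_{0.1} = 1.282.
Revised power = Φ(δ − 1.282) = Φ(1.208) = 0.8866.

Power ≈ 0.887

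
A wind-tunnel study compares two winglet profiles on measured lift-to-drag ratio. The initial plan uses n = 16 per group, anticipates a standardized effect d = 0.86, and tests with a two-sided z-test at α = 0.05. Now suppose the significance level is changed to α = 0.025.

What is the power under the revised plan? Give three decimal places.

δ = d·√(n/2) = 0.86 × √(16/2) = 2.4324 (unchanged). New critical value: z_{0.0125} = 2.241.
Revised power = Φ(δ − 2.241) + Φ(−δ − 2.241) = Φ(0.191) + Φ(-4.674) = 0.5758 + 0.0000 = 0.5758.

Power ≈ 0.576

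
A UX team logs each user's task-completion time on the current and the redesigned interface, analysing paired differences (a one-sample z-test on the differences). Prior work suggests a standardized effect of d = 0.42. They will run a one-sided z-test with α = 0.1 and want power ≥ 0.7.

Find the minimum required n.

n = 19

Set Φ(δ − 1.282) = 0.7; then δ − 1.282 = Φ⁻¹(0.7) = 0.524, giving δ = 1.806.
δ = d·√n ⇒ n = (δ/d)² = (1.806 / 0.42)² = 18.49.
Rounding up, n = 19.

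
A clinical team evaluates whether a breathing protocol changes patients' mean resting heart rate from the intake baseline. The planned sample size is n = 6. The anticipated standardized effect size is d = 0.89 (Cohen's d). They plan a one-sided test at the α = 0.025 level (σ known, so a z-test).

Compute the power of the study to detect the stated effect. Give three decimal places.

Noncentrality parameter: δ = d·√n = 0.89 × √6 = 2.1800
One-sided α = 0.025 → critical value z_{0.025} = 1.960.
Power = Φ(δ − 1.960) = Φ(0.220) = 0.5871.

Power ≈ 0.587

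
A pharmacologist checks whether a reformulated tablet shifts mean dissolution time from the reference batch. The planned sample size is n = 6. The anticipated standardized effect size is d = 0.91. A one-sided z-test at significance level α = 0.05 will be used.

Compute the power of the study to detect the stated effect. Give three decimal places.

Power ≈ 0.720

Noncentrality parameter: δ = d·√n = 0.91 × √6 = 2.2290
Critical value for a one-sided test at α = 0.05: z_α = 1.645.
Power = P(Z > 1.645 − δ) = Φ(0.584) = 0.7205.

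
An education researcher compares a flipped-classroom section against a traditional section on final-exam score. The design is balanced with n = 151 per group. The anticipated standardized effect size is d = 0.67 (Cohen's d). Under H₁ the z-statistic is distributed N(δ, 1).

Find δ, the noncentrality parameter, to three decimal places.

δ ≈ 5.822

δ = d·√(n/2) = 0.67 × √(151/2) = 5.8217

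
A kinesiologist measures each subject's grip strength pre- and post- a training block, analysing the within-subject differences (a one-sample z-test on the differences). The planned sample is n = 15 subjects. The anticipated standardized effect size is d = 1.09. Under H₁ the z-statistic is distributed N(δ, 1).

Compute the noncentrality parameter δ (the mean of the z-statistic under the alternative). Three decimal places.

The noncentrality parameter scales effect size by the design's sample-size factor: δ = d·√n = 1.09 × √15 = 4.2216

δ ≈ 4.222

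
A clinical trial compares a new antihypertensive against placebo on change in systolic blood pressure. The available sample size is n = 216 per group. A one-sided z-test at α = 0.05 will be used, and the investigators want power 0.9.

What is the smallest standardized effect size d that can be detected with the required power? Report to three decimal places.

d ≈ 0.282

Required noncentrality: δ = z_{0.05} + z_{0.10} = 1.645 + 1.282 = 2.926.
δ = d·√(n/2) ⇒ d = δ/√(n/2) = 2.926/√(216/2) = 0.2816.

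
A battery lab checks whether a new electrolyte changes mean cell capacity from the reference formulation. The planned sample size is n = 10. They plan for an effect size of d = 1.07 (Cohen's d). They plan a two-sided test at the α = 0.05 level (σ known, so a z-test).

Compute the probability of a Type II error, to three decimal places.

β ≈ 0.077

Noncentrality parameter: δ = d·√n = 1.07 × √10 = 3.3836
Critical value for a two-sided test at α = 0.05: z_{α/2} = 1.960.
Power = Φ(δ − 1.960) + Φ(−δ − 1.960) = Φ(1.424) + Φ(-5.344) = 0.9227 + 0.0000 = 0.9227.
Type II error: β = 1 − power = 1 − 0.9227 = 0.0773.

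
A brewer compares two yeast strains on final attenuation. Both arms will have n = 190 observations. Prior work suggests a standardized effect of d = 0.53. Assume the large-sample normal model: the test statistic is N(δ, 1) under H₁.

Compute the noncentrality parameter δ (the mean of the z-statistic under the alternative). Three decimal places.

The noncentrality parameter scales effect size by the design's sample-size factor: δ = d·√(n/2) = 0.53 × √(190/2) = 5.1658

δ ≈ 5.166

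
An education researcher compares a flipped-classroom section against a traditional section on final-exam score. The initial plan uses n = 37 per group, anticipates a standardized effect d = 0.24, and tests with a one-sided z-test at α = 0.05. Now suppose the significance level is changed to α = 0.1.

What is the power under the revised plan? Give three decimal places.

δ = d·√(n/2) = 0.24 × √(37/2) = 1.0323 (unchanged). New critical value: z_{0.1} = 1.282.
Revised power = Φ(δ − 1.282) = Φ(-0.249) = 0.4016.

Power ≈ 0.402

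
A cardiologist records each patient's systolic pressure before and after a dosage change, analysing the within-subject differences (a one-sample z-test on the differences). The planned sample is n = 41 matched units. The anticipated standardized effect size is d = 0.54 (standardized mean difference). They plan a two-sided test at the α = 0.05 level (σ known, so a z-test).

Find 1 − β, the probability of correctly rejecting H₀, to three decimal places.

Noncentrality parameter: δ = d·√n = 0.54 × √41 = 3.4577
Two-sided α = 0.05 → critical value z_{0.025} = 1.960.
Power = Φ(δ − 1.960) + Φ(−δ − 1.960) = Φ(1.498) + Φ(-5.418) = 0.9329 + 0.0000 = 0.9329.

Power ≈ 0.933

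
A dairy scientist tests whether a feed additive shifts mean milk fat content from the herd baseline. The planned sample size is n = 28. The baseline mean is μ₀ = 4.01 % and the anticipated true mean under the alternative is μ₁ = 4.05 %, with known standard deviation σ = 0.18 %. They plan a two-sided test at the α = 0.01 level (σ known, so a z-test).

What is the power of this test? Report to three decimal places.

Standardized effect: d = |μ₁ − μ₀| / σ = |4.05 − 4.01| / 0.18 = 0.2222
Noncentrality parameter: δ = d·√n = 0.2222 × √28 = 1.1759
Two-sided α = 0.01 → critical value z_{0.005} = 2.576.
Power = Φ(δ − 2.576) + Φ(−δ − 2.576) = Φ(-1.400) + Φ(-3.752) = 0.0808 + 0.0001 = 0.0809.

Power ≈ 0.081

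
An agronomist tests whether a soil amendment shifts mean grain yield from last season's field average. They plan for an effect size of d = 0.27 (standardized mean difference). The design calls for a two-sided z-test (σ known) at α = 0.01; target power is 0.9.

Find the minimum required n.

n = 205

For power 0.9 need Φ(δ − z_{0.005}) = 0.9, so δ = z_{0.005} + z_{0.10} = 2.576 + 1.282 = 3.857.
(The Φ(−δ − z_{α/2}) term is vanishingly small for δ > 0 and is dropped in the standard sample-size formula.)
δ = d·√n ⇒ n = (δ/d)² = (3.857 / 0.27)² = 204.11.
Round up to the next whole unit.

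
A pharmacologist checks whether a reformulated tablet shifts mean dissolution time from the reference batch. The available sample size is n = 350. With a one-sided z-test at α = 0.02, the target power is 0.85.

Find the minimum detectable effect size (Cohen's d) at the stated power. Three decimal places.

d ≈ 0.165

Required noncentrality: δ = z_{0.02} + z_{0.15} = 2.054 + 1.036 = 3.090.
δ = d·√n ⇒ d = δ/√n = 3.090/√350 = 0.1652.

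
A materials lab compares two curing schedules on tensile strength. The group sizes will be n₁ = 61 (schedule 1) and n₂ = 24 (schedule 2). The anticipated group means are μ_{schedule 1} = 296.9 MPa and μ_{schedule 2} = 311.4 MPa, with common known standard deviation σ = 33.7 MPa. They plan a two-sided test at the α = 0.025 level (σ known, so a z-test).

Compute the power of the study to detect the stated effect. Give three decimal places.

Power ≈ 0.324

Standardized effect: d = |μ_{schedule 1} − μ_{schedule 2}| / σ = |296.9 − 311.4| / 33.7 = 0.4303
Noncentrality parameter: δ = d / √(1/n₁ + 1/n₂) = 0.4303 / √(1/61 + 1/24) = 1.7857
Critical value for a two-sided test at α = 0.025: z_{α/2} = 2.241.
Power = Φ(δ − 2.241) + Φ(−δ − 2.241) = Φ(-0.456) + Φ(-4.027) = 0.3243 + 0.0000 = 0.3243.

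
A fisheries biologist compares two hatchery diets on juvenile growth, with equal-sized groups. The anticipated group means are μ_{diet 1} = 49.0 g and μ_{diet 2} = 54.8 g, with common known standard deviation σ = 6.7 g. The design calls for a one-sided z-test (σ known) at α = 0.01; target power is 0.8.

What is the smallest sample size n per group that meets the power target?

n = 27 per group

Standardized effect: d = |μ_{diet 1} − μ_{diet 2}| / σ = |49.0 − 54.8| / 6.7 = 0.8657
For power 0.8 need Φ(δ − z_{0.01}) = 0.8, so δ = z_{0.01} + z_{0.20} = 2.326 + 0.842 = 3.168.
δ = d·√(n/2) ⇒ n = 2(δ/d)² = 2 × (3.168 / 0.8657)² = 26.78.
Rounding up, n = 27 per group.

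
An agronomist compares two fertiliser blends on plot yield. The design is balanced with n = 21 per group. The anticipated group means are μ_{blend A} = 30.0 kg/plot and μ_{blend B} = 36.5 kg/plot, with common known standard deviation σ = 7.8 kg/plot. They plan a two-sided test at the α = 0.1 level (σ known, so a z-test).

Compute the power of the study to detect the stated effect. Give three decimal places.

Power ≈ 0.854

Standardized effect: d = |μ_{blend A} − μ_{blend B}| / σ = |30.0 − 36.5| / 7.8 = 0.8333
Noncentrality parameter: δ = d·√(n/2) = 0.8333 × √(21/2) = 2.7003
Two-sided α = 0.1 → critical value z_{0.05} = 1.645.
Power = Φ(δ − 1.645) + Φ(−δ − 1.645) = Φ(1.055) + Φ(-4.345) = 0.8544 + 0.0000 = 0.8544.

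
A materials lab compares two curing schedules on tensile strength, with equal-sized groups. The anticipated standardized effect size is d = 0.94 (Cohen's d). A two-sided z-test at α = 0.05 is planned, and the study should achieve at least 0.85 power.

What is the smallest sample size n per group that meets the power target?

n = 21 per group

Set Φ(δ − 1.960) = 0.85; then δ − 1.960 = Φ⁻¹(0.85) = 1.036, giving δ = 2.996.
(Ignoring the negligible lower-tail rejection probability gives the usual closed-form inversion.)
δ = d·√(n/2) ⇒ n = 2(δ/d)² = 2 × (2.996 / 0.94)² = 20.32.
Round up to the next whole unit.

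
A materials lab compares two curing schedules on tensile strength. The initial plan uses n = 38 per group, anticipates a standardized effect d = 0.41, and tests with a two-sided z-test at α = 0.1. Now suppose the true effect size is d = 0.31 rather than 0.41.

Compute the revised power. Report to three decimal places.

With d = 0.31: δ = d·√(n/2) = 0.31 × √(38/2) = 1.3513. Critical value z_{0.05} = 1.645.
Revised power = Φ(δ − 1.645) + Φ(−δ − 1.645) = Φ(-0.294) + Φ(-2.996) = 0.3845 + 0.0014 = 0.3859.

Power ≈ 0.386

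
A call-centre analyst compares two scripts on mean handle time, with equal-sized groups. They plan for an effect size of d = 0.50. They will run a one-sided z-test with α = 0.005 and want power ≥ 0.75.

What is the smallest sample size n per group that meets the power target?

For power 0.75 need Φ(δ − z_{0.005}) = 0.75, so δ = z_{0.005} + z_{0.25} = 2.576 + 0.674 = 3.250.
δ = d·√(n/2) ⇒ n = 2(δ/d)² = 2 × (3.250 / 0.50)² = 84.52.
Round up to the next whole unit.

n = 85 per group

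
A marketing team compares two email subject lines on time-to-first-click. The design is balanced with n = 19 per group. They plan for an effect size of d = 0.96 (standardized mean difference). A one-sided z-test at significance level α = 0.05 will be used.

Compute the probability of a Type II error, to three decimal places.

Noncentrality parameter: δ = d·√(n/2) = 0.96 × √(19/2) = 2.9589
One-sided α = 0.05 → critical value z_{0.05} = 1.645.
Power = Φ(δ − 1.645) = Φ(1.314) = 0.9056.
Type II error: β = 1 − power = 1 − 0.9056 = 0.0944.

β ≈ 0.094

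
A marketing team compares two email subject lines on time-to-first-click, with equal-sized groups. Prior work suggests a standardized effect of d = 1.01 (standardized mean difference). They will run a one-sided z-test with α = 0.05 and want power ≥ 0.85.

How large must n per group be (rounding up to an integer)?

n = 15 per group

Set Φ(δ − 1.645) = 0.85; then δ − 1.645 = Φ⁻¹(0.85) = 1.036, giving δ = 2.681.
δ = d·√(n/2) ⇒ n = 2(δ/d)² = 2 × (2.681 / 1.01)² = 14.10.
Round up to the next whole unit.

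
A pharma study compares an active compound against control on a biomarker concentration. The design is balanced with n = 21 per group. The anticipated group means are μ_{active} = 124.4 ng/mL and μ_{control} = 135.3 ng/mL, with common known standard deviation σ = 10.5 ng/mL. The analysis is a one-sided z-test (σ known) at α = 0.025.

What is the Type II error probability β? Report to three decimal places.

Standardized effect: d = |μ_{active} − μ_{control}| / σ = |124.4 − 135.3| / 10.5 = 1.0381
Noncentrality parameter: δ = d·√(n/2) = 1.0381 × √(21/2) = 3.3638
One-sided α = 0.025 → critical value z_{0.025} = 1.960.
Power = P(Z > 1.960 − δ) = Φ(1.404) = 0.9198.
Type II error: β = 1 − power = 1 − 0.9198 = 0.0802.

β ≈ 0.080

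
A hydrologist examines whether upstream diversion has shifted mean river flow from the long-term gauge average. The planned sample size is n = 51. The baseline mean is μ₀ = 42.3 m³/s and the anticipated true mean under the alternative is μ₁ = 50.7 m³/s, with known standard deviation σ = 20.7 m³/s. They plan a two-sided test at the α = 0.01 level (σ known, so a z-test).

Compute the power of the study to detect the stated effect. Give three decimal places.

Standardized effect: d = |μ₁ − μ₀| / σ = |50.7 − 42.3| / 20.7 = 0.4058
Noncentrality parameter: δ = d·√n = 0.4058 × √51 = 2.8980
Critical value for a two-sided test at α = 0.01: z_{α/2} = 2.576.
Power = Φ(δ − 2.576) + Φ(−δ − 2.576) = Φ(0.322) + Φ(-5.474) = 0.6263 + 0.0000 = 0.6263.

Power ≈ 0.626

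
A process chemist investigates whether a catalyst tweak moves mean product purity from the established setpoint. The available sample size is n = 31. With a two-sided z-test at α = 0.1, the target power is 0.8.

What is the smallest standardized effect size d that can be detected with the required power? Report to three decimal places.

Need Φ(δ − 1.645) = 0.8, so δ = 1.645 + 0.842 = 2.486.
(Lower-tail contribution to power is negligible for δ > 0.)
δ = d·√n ⇒ d = δ/√n = 2.486/√31 = 0.4466.

d ≈ 0.447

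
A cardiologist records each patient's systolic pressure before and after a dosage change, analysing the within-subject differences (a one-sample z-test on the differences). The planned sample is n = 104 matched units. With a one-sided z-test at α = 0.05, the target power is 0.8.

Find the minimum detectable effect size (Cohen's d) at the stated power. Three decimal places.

d ≈ 0.244

Need Φ(δ − 1.645) = 0.8, so δ = 1.645 + 0.842 = 2.486.
δ = d·√n ⇒ d = δ/√n = 2.486/√104 = 0.2438.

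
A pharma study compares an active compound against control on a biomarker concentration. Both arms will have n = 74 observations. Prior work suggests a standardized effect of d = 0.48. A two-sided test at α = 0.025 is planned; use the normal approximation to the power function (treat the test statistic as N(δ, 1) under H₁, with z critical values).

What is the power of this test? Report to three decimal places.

Power ≈ 0.751

Noncentrality parameter: δ = d·√(n/2) = 0.48 × √(74/2) = 2.9197
Critical value for a two-sided test at α = 0.025: z_{α/2} = 2.241.
Power = Φ(δ − 2.241) + Φ(−δ − 2.241) = Φ(0.678) + Φ(-5.161) = 0.7512 + 0.0000 = 0.7512.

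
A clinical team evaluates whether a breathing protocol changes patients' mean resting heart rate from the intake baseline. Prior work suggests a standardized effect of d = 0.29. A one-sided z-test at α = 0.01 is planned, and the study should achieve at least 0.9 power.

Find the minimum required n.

n = 155

Set Φ(δ − 2.326) = 0.9; then δ − 2.326 = Φ⁻¹(0.9) = 1.282, giving δ = 3.608.
δ = d·√n ⇒ n = (δ/d)² = (3.608 / 0.29)² = 154.78.
Round up to the next whole unit.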